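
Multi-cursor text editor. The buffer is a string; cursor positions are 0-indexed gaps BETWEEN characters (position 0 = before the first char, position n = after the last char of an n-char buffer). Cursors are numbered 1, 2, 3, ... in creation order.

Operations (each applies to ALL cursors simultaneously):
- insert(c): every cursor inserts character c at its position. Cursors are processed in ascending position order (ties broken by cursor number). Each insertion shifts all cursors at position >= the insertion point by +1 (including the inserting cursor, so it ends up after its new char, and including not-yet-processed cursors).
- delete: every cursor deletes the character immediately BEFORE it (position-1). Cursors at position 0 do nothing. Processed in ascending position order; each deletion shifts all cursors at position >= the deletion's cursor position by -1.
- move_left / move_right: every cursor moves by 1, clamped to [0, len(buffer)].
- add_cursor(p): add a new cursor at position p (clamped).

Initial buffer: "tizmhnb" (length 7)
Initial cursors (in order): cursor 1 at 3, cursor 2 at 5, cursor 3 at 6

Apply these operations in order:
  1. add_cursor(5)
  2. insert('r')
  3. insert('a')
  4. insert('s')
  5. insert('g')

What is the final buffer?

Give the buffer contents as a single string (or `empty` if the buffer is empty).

After op 1 (add_cursor(5)): buffer="tizmhnb" (len 7), cursors c1@3 c2@5 c4@5 c3@6, authorship .......
After op 2 (insert('r')): buffer="tizrmhrrnrb" (len 11), cursors c1@4 c2@8 c4@8 c3@10, authorship ...1..24.3.
After op 3 (insert('a')): buffer="tizramhrraanrab" (len 15), cursors c1@5 c2@11 c4@11 c3@14, authorship ...11..2424.33.
After op 4 (insert('s')): buffer="tizrasmhrraassnrasb" (len 19), cursors c1@6 c2@14 c4@14 c3@18, authorship ...111..242424.333.
After op 5 (insert('g')): buffer="tizrasgmhrraassggnrasgb" (len 23), cursors c1@7 c2@17 c4@17 c3@22, authorship ...1111..24242424.3333.

Answer: tizrasgmhrraassggnrasgb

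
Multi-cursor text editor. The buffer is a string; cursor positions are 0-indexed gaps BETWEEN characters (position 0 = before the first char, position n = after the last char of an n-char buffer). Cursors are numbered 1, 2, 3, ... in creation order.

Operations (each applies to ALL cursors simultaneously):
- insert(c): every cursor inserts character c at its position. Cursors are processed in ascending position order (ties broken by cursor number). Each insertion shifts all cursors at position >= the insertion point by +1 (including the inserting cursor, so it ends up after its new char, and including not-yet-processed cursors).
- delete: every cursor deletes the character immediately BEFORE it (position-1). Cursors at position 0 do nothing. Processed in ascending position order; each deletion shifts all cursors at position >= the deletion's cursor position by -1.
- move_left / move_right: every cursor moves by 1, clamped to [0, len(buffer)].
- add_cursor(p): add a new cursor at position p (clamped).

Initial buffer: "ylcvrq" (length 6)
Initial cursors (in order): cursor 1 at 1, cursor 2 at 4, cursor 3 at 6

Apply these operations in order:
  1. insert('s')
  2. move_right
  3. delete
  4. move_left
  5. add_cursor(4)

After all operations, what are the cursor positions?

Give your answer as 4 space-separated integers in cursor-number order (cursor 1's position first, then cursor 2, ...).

Answer: 1 4 5 4

Derivation:
After op 1 (insert('s')): buffer="yslcvsrqs" (len 9), cursors c1@2 c2@6 c3@9, authorship .1...2..3
After op 2 (move_right): buffer="yslcvsrqs" (len 9), cursors c1@3 c2@7 c3@9, authorship .1...2..3
After op 3 (delete): buffer="yscvsq" (len 6), cursors c1@2 c2@5 c3@6, authorship .1..2.
After op 4 (move_left): buffer="yscvsq" (len 6), cursors c1@1 c2@4 c3@5, authorship .1..2.
After op 5 (add_cursor(4)): buffer="yscvsq" (len 6), cursors c1@1 c2@4 c4@4 c3@5, authorship .1..2.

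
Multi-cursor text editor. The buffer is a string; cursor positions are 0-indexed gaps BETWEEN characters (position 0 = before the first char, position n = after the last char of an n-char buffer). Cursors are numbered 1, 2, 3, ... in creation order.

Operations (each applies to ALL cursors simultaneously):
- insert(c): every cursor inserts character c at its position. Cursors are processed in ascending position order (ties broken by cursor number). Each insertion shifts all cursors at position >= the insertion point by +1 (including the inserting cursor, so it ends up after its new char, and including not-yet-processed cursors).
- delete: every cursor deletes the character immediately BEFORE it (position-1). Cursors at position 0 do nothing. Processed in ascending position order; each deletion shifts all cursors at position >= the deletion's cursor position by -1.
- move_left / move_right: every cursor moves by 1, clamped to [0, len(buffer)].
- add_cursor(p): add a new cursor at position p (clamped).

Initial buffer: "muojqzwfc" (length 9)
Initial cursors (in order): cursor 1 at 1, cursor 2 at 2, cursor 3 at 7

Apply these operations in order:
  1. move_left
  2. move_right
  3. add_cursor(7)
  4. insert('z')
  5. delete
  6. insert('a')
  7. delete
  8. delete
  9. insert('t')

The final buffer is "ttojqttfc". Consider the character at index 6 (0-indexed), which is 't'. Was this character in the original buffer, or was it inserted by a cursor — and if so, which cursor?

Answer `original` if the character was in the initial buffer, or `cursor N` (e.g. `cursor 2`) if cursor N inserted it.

After op 1 (move_left): buffer="muojqzwfc" (len 9), cursors c1@0 c2@1 c3@6, authorship .........
After op 2 (move_right): buffer="muojqzwfc" (len 9), cursors c1@1 c2@2 c3@7, authorship .........
After op 3 (add_cursor(7)): buffer="muojqzwfc" (len 9), cursors c1@1 c2@2 c3@7 c4@7, authorship .........
After op 4 (insert('z')): buffer="mzuzojqzwzzfc" (len 13), cursors c1@2 c2@4 c3@11 c4@11, authorship .1.2.....34..
After op 5 (delete): buffer="muojqzwfc" (len 9), cursors c1@1 c2@2 c3@7 c4@7, authorship .........
After op 6 (insert('a')): buffer="mauaojqzwaafc" (len 13), cursors c1@2 c2@4 c3@11 c4@11, authorship .1.2.....34..
After op 7 (delete): buffer="muojqzwfc" (len 9), cursors c1@1 c2@2 c3@7 c4@7, authorship .........
After op 8 (delete): buffer="ojqfc" (len 5), cursors c1@0 c2@0 c3@3 c4@3, authorship .....
After op 9 (insert('t')): buffer="ttojqttfc" (len 9), cursors c1@2 c2@2 c3@7 c4@7, authorship 12...34..
Authorship (.=original, N=cursor N): 1 2 . . . 3 4 . .
Index 6: author = 4

Answer: cursor 4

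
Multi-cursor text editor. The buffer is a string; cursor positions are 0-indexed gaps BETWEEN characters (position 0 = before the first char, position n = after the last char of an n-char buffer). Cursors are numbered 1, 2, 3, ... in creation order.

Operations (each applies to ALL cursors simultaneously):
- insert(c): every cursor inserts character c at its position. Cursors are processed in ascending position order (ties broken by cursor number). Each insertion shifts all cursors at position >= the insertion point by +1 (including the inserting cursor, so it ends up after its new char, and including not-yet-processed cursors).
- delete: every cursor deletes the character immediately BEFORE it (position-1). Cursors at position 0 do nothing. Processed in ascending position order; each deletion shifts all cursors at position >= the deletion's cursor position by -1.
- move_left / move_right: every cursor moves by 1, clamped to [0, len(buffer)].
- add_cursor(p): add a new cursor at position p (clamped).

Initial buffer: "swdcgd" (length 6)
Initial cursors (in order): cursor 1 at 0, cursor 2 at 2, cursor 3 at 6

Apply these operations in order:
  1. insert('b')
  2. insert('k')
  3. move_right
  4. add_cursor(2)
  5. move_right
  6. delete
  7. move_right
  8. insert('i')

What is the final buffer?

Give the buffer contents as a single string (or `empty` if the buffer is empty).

After op 1 (insert('b')): buffer="bswbdcgdb" (len 9), cursors c1@1 c2@4 c3@9, authorship 1..2....3
After op 2 (insert('k')): buffer="bkswbkdcgdbk" (len 12), cursors c1@2 c2@6 c3@12, authorship 11..22....33
After op 3 (move_right): buffer="bkswbkdcgdbk" (len 12), cursors c1@3 c2@7 c3@12, authorship 11..22....33
After op 4 (add_cursor(2)): buffer="bkswbkdcgdbk" (len 12), cursors c4@2 c1@3 c2@7 c3@12, authorship 11..22....33
After op 5 (move_right): buffer="bkswbkdcgdbk" (len 12), cursors c4@3 c1@4 c2@8 c3@12, authorship 11..22....33
After op 6 (delete): buffer="bkbkdgdb" (len 8), cursors c1@2 c4@2 c2@5 c3@8, authorship 1122...3
After op 7 (move_right): buffer="bkbkdgdb" (len 8), cursors c1@3 c4@3 c2@6 c3@8, authorship 1122...3
After op 8 (insert('i')): buffer="bkbiikdgidbi" (len 12), cursors c1@5 c4@5 c2@9 c3@12, authorship 112142..2.33

Answer: bkbiikdgidbi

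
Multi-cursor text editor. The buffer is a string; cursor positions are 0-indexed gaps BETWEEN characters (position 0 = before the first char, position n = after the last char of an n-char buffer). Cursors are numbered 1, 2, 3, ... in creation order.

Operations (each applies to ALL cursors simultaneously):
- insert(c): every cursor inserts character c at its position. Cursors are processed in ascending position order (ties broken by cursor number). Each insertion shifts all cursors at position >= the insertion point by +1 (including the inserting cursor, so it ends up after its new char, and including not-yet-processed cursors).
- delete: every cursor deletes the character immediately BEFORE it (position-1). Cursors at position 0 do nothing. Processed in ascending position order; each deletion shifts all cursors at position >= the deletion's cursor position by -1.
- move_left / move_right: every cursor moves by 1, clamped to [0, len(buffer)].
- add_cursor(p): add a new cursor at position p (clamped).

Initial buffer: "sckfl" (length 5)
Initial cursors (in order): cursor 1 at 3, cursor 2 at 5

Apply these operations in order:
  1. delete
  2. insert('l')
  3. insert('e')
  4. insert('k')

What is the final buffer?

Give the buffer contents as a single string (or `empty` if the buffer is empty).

Answer: sclekflek

Derivation:
After op 1 (delete): buffer="scf" (len 3), cursors c1@2 c2@3, authorship ...
After op 2 (insert('l')): buffer="sclfl" (len 5), cursors c1@3 c2@5, authorship ..1.2
After op 3 (insert('e')): buffer="sclefle" (len 7), cursors c1@4 c2@7, authorship ..11.22
After op 4 (insert('k')): buffer="sclekflek" (len 9), cursors c1@5 c2@9, authorship ..111.222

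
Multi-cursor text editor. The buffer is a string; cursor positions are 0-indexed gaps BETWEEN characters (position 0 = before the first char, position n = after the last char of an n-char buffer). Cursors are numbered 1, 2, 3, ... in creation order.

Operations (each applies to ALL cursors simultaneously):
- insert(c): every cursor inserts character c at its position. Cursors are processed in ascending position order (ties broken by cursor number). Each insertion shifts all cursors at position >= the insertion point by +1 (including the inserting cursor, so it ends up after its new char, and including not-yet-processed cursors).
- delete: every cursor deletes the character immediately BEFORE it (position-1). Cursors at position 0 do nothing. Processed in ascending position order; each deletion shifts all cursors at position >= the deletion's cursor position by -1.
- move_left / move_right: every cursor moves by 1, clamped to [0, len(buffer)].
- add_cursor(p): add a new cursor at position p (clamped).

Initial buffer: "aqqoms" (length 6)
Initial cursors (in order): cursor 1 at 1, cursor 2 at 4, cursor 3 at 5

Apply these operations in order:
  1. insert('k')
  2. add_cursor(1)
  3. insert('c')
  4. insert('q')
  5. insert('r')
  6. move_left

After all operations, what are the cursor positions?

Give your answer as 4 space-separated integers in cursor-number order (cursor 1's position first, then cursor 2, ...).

After op 1 (insert('k')): buffer="akqqokmks" (len 9), cursors c1@2 c2@6 c3@8, authorship .1...2.3.
After op 2 (add_cursor(1)): buffer="akqqokmks" (len 9), cursors c4@1 c1@2 c2@6 c3@8, authorship .1...2.3.
After op 3 (insert('c')): buffer="ackcqqokcmkcs" (len 13), cursors c4@2 c1@4 c2@9 c3@12, authorship .411...22.33.
After op 4 (insert('q')): buffer="acqkcqqqokcqmkcqs" (len 17), cursors c4@3 c1@6 c2@12 c3@16, authorship .44111...222.333.
After op 5 (insert('r')): buffer="acqrkcqrqqokcqrmkcqrs" (len 21), cursors c4@4 c1@8 c2@15 c3@20, authorship .4441111...2222.3333.
After op 6 (move_left): buffer="acqrkcqrqqokcqrmkcqrs" (len 21), cursors c4@3 c1@7 c2@14 c3@19, authorship .4441111...2222.3333.

Answer: 7 14 19 3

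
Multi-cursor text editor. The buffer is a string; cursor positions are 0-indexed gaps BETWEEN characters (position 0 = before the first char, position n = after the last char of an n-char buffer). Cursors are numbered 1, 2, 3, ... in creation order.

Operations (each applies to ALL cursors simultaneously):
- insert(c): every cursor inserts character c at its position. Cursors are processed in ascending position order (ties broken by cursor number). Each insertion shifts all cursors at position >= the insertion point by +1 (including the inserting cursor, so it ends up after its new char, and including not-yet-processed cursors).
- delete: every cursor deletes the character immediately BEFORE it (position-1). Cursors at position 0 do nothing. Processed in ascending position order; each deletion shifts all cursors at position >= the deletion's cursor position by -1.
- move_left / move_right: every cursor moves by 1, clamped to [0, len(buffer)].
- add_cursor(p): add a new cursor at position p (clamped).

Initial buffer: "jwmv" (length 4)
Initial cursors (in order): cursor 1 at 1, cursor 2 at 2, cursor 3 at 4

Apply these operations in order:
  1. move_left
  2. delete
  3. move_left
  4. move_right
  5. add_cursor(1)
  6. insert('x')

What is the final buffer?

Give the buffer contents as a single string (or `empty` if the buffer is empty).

Answer: wxxxxv

Derivation:
After op 1 (move_left): buffer="jwmv" (len 4), cursors c1@0 c2@1 c3@3, authorship ....
After op 2 (delete): buffer="wv" (len 2), cursors c1@0 c2@0 c3@1, authorship ..
After op 3 (move_left): buffer="wv" (len 2), cursors c1@0 c2@0 c3@0, authorship ..
After op 4 (move_right): buffer="wv" (len 2), cursors c1@1 c2@1 c3@1, authorship ..
After op 5 (add_cursor(1)): buffer="wv" (len 2), cursors c1@1 c2@1 c3@1 c4@1, authorship ..
After op 6 (insert('x')): buffer="wxxxxv" (len 6), cursors c1@5 c2@5 c3@5 c4@5, authorship .1234.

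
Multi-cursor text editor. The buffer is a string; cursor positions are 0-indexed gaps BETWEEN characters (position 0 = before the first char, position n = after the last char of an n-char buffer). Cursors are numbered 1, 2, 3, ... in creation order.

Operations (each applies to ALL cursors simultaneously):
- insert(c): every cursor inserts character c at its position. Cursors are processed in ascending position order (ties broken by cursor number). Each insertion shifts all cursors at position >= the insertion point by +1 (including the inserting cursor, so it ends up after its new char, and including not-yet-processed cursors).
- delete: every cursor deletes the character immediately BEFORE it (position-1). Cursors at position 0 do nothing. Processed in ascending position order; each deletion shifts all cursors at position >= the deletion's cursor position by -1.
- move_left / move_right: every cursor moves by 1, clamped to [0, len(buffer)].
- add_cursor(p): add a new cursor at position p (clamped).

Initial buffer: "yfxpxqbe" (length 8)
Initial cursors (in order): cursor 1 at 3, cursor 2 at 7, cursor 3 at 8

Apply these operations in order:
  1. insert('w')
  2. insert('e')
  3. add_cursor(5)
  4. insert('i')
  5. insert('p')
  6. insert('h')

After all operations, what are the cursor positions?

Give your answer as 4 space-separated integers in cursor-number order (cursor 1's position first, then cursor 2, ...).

Answer: 11 20 26 11

Derivation:
After op 1 (insert('w')): buffer="yfxwpxqbwew" (len 11), cursors c1@4 c2@9 c3@11, authorship ...1....2.3
After op 2 (insert('e')): buffer="yfxwepxqbweewe" (len 14), cursors c1@5 c2@11 c3@14, authorship ...11....22.33
After op 3 (add_cursor(5)): buffer="yfxwepxqbweewe" (len 14), cursors c1@5 c4@5 c2@11 c3@14, authorship ...11....22.33
After op 4 (insert('i')): buffer="yfxweiipxqbweiewei" (len 18), cursors c1@7 c4@7 c2@14 c3@18, authorship ...1114....222.333
After op 5 (insert('p')): buffer="yfxweiipppxqbweipeweip" (len 22), cursors c1@9 c4@9 c2@17 c3@22, authorship ...111414....2222.3333
After op 6 (insert('h')): buffer="yfxweiipphhpxqbweipheweiph" (len 26), cursors c1@11 c4@11 c2@20 c3@26, authorship ...11141414....22222.33333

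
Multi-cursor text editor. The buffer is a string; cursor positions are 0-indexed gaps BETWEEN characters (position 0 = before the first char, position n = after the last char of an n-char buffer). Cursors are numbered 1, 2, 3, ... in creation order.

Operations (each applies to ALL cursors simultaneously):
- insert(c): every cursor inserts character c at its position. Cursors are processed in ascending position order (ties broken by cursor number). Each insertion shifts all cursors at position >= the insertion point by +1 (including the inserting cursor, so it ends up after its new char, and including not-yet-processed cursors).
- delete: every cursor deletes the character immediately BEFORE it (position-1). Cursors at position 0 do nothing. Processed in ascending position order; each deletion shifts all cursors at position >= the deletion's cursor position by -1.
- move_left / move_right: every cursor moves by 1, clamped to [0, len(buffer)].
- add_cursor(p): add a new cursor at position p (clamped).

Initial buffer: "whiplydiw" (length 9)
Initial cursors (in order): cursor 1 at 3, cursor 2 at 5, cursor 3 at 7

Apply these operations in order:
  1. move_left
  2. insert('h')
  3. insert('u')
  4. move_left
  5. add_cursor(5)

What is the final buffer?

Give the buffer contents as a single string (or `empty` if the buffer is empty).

After op 1 (move_left): buffer="whiplydiw" (len 9), cursors c1@2 c2@4 c3@6, authorship .........
After op 2 (insert('h')): buffer="whhiphlyhdiw" (len 12), cursors c1@3 c2@6 c3@9, authorship ..1..2..3...
After op 3 (insert('u')): buffer="whhuiphulyhudiw" (len 15), cursors c1@4 c2@8 c3@12, authorship ..11..22..33...
After op 4 (move_left): buffer="whhuiphulyhudiw" (len 15), cursors c1@3 c2@7 c3@11, authorship ..11..22..33...
After op 5 (add_cursor(5)): buffer="whhuiphulyhudiw" (len 15), cursors c1@3 c4@5 c2@7 c3@11, authorship ..11..22..33...

Answer: whhuiphulyhudiw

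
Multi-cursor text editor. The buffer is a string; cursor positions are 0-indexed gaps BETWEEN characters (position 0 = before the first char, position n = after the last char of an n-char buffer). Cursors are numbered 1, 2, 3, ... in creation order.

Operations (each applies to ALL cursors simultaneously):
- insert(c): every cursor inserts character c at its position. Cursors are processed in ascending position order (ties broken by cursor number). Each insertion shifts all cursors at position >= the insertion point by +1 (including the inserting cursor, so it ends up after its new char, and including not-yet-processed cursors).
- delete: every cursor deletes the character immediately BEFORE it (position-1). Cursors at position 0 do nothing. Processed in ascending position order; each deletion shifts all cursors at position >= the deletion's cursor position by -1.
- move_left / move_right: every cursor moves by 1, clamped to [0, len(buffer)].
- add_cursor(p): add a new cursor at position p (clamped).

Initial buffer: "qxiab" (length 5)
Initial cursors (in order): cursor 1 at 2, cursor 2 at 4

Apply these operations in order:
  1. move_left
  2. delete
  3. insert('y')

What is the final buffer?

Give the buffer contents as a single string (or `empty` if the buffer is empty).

After op 1 (move_left): buffer="qxiab" (len 5), cursors c1@1 c2@3, authorship .....
After op 2 (delete): buffer="xab" (len 3), cursors c1@0 c2@1, authorship ...
After op 3 (insert('y')): buffer="yxyab" (len 5), cursors c1@1 c2@3, authorship 1.2..

Answer: yxyab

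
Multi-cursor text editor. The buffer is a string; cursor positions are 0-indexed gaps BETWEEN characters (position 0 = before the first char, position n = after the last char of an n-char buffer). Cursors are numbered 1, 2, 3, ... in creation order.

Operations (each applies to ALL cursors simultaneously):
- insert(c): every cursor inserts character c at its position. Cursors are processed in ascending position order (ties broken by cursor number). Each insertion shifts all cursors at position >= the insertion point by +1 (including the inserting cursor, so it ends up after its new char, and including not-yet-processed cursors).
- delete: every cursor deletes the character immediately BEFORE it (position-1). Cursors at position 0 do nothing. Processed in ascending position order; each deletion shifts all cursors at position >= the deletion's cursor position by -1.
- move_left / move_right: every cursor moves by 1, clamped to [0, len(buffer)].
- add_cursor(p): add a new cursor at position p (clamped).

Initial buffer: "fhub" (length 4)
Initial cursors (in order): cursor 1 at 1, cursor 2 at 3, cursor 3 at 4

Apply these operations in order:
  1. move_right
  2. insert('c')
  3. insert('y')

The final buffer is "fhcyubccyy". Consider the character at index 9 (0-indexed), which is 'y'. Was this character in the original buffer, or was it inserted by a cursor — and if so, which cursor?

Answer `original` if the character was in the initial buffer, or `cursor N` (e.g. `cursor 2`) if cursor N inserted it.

After op 1 (move_right): buffer="fhub" (len 4), cursors c1@2 c2@4 c3@4, authorship ....
After op 2 (insert('c')): buffer="fhcubcc" (len 7), cursors c1@3 c2@7 c3@7, authorship ..1..23
After op 3 (insert('y')): buffer="fhcyubccyy" (len 10), cursors c1@4 c2@10 c3@10, authorship ..11..2323
Authorship (.=original, N=cursor N): . . 1 1 . . 2 3 2 3
Index 9: author = 3

Answer: cursor 3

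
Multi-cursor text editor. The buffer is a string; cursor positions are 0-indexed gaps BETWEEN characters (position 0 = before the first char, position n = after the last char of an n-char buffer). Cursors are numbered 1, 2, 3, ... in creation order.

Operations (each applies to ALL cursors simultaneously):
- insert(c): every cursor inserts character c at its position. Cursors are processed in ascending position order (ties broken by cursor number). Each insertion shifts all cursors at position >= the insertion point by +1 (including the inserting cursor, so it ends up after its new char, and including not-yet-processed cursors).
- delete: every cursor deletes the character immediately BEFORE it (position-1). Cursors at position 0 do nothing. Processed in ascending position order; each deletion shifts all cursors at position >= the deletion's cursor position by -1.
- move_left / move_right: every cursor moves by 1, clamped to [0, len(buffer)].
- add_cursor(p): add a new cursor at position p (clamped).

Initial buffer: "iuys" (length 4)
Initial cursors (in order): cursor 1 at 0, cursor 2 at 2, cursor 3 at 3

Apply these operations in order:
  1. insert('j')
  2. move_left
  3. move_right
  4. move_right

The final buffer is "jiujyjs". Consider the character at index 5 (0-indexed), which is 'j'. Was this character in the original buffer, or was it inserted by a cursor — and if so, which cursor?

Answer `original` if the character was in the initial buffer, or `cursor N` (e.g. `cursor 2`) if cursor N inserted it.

After op 1 (insert('j')): buffer="jiujyjs" (len 7), cursors c1@1 c2@4 c3@6, authorship 1..2.3.
After op 2 (move_left): buffer="jiujyjs" (len 7), cursors c1@0 c2@3 c3@5, authorship 1..2.3.
After op 3 (move_right): buffer="jiujyjs" (len 7), cursors c1@1 c2@4 c3@6, authorship 1..2.3.
After op 4 (move_right): buffer="jiujyjs" (len 7), cursors c1@2 c2@5 c3@7, authorship 1..2.3.
Authorship (.=original, N=cursor N): 1 . . 2 . 3 .
Index 5: author = 3

Answer: cursor 3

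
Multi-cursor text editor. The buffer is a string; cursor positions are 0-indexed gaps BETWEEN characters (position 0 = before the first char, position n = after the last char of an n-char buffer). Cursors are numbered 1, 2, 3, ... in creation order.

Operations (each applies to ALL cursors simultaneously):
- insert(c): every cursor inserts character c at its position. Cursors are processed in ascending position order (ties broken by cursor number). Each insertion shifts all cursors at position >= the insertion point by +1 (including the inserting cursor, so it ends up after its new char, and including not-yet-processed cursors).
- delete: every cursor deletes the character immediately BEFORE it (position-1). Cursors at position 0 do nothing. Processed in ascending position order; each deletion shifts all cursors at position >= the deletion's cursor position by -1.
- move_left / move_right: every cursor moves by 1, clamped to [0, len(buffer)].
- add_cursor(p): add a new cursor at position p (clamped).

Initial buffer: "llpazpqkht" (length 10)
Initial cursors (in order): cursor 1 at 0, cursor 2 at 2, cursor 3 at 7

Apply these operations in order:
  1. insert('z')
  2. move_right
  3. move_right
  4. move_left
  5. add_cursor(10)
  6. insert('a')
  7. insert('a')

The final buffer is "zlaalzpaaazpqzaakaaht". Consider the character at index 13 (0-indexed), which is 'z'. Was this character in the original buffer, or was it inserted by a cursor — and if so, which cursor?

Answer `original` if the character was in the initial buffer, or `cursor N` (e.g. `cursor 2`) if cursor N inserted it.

After op 1 (insert('z')): buffer="zllzpazpqzkht" (len 13), cursors c1@1 c2@4 c3@10, authorship 1..2.....3...
After op 2 (move_right): buffer="zllzpazpqzkht" (len 13), cursors c1@2 c2@5 c3@11, authorship 1..2.....3...
After op 3 (move_right): buffer="zllzpazpqzkht" (len 13), cursors c1@3 c2@6 c3@12, authorship 1..2.....3...
After op 4 (move_left): buffer="zllzpazpqzkht" (len 13), cursors c1@2 c2@5 c3@11, authorship 1..2.....3...
After op 5 (add_cursor(10)): buffer="zllzpazpqzkht" (len 13), cursors c1@2 c2@5 c4@10 c3@11, authorship 1..2.....3...
After op 6 (insert('a')): buffer="zlalzpaazpqzakaht" (len 17), cursors c1@3 c2@7 c4@13 c3@15, authorship 1.1.2.2....34.3..
After op 7 (insert('a')): buffer="zlaalzpaaazpqzaakaaht" (len 21), cursors c1@4 c2@9 c4@16 c3@19, authorship 1.11.2.22....344.33..
Authorship (.=original, N=cursor N): 1 . 1 1 . 2 . 2 2 . . . . 3 4 4 . 3 3 . .
Index 13: author = 3

Answer: cursor 3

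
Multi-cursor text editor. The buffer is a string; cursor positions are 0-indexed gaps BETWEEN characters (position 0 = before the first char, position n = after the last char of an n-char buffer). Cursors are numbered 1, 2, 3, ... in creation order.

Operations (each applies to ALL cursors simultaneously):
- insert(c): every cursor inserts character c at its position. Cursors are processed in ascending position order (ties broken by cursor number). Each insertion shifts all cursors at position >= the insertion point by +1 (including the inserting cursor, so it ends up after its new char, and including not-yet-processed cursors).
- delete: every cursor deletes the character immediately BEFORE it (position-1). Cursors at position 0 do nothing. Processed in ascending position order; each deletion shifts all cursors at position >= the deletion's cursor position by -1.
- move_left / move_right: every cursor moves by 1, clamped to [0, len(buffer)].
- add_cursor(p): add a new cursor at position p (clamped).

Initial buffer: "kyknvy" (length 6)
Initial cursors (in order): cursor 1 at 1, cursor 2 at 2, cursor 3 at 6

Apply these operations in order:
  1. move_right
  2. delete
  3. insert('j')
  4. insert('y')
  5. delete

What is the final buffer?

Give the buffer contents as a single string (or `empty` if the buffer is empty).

After op 1 (move_right): buffer="kyknvy" (len 6), cursors c1@2 c2@3 c3@6, authorship ......
After op 2 (delete): buffer="knv" (len 3), cursors c1@1 c2@1 c3@3, authorship ...
After op 3 (insert('j')): buffer="kjjnvj" (len 6), cursors c1@3 c2@3 c3@6, authorship .12..3
After op 4 (insert('y')): buffer="kjjyynvjy" (len 9), cursors c1@5 c2@5 c3@9, authorship .1212..33
After op 5 (delete): buffer="kjjnvj" (len 6), cursors c1@3 c2@3 c3@6, authorship .12..3

Answer: kjjnvj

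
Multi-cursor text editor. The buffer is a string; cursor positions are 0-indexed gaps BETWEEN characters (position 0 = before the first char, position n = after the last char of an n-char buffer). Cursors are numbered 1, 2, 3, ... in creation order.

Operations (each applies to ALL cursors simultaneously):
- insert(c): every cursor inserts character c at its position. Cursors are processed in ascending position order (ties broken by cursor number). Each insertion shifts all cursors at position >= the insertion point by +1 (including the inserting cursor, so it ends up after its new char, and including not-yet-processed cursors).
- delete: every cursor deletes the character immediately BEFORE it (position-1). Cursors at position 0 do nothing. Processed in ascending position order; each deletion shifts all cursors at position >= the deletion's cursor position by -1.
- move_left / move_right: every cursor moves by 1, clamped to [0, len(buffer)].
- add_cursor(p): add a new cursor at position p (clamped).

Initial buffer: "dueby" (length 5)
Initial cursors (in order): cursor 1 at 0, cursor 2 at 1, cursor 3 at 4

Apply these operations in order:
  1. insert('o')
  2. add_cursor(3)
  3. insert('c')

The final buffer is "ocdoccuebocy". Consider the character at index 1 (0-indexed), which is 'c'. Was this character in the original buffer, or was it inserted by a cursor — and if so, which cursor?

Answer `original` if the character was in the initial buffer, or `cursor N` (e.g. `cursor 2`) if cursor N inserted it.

Answer: cursor 1

Derivation:
After op 1 (insert('o')): buffer="odoueboy" (len 8), cursors c1@1 c2@3 c3@7, authorship 1.2...3.
After op 2 (add_cursor(3)): buffer="odoueboy" (len 8), cursors c1@1 c2@3 c4@3 c3@7, authorship 1.2...3.
After op 3 (insert('c')): buffer="ocdoccuebocy" (len 12), cursors c1@2 c2@6 c4@6 c3@11, authorship 11.224...33.
Authorship (.=original, N=cursor N): 1 1 . 2 2 4 . . . 3 3 .
Index 1: author = 1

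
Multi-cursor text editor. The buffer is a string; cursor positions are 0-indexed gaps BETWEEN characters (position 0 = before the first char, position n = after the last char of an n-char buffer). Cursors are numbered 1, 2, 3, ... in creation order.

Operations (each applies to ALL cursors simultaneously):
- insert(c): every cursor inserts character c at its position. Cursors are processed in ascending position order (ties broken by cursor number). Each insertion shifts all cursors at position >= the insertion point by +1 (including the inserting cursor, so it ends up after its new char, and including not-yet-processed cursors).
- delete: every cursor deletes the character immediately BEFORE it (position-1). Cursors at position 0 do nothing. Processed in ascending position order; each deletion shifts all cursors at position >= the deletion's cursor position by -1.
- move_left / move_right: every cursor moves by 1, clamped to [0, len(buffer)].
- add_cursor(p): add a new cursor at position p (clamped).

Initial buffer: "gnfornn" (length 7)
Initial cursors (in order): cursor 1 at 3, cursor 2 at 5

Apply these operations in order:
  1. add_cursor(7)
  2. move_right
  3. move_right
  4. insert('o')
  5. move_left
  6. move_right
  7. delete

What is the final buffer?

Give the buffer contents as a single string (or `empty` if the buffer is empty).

Answer: gnfornn

Derivation:
After op 1 (add_cursor(7)): buffer="gnfornn" (len 7), cursors c1@3 c2@5 c3@7, authorship .......
After op 2 (move_right): buffer="gnfornn" (len 7), cursors c1@4 c2@6 c3@7, authorship .......
After op 3 (move_right): buffer="gnfornn" (len 7), cursors c1@5 c2@7 c3@7, authorship .......
After op 4 (insert('o')): buffer="gnforonnoo" (len 10), cursors c1@6 c2@10 c3@10, authorship .....1..23
After op 5 (move_left): buffer="gnforonnoo" (len 10), cursors c1@5 c2@9 c3@9, authorship .....1..23
After op 6 (move_right): buffer="gnforonnoo" (len 10), cursors c1@6 c2@10 c3@10, authorship .....1..23
After op 7 (delete): buffer="gnfornn" (len 7), cursors c1@5 c2@7 c3@7, authorship .......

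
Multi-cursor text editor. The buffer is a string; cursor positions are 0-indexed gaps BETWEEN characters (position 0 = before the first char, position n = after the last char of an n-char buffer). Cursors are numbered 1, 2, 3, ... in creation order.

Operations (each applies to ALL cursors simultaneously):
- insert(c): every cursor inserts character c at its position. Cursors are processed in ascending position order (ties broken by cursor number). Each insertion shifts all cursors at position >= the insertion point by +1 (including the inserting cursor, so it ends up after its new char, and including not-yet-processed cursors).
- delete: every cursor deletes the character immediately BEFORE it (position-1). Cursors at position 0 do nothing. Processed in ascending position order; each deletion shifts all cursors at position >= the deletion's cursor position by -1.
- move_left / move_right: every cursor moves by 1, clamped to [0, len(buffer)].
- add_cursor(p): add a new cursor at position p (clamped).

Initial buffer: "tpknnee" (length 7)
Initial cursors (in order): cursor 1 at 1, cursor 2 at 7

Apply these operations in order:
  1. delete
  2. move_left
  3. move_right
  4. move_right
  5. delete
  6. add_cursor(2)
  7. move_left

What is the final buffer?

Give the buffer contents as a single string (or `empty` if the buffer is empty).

Answer: pnn

Derivation:
After op 1 (delete): buffer="pknne" (len 5), cursors c1@0 c2@5, authorship .....
After op 2 (move_left): buffer="pknne" (len 5), cursors c1@0 c2@4, authorship .....
After op 3 (move_right): buffer="pknne" (len 5), cursors c1@1 c2@5, authorship .....
After op 4 (move_right): buffer="pknne" (len 5), cursors c1@2 c2@5, authorship .....
After op 5 (delete): buffer="pnn" (len 3), cursors c1@1 c2@3, authorship ...
After op 6 (add_cursor(2)): buffer="pnn" (len 3), cursors c1@1 c3@2 c2@3, authorship ...
After op 7 (move_left): buffer="pnn" (len 3), cursors c1@0 c3@1 c2@2, authorship ...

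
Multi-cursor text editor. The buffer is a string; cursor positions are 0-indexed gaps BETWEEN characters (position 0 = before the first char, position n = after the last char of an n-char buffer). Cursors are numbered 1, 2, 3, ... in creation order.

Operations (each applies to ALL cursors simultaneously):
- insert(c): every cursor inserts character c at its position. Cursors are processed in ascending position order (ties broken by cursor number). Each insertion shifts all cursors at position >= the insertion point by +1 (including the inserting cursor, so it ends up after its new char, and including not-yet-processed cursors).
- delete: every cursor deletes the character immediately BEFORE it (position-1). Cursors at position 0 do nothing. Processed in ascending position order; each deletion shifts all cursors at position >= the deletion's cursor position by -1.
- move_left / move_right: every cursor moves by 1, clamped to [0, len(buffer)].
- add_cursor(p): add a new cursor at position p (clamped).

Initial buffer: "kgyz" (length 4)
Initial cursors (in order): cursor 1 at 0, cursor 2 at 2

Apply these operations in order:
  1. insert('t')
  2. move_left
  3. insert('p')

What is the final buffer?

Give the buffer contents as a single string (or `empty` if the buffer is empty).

Answer: ptkgptyz

Derivation:
After op 1 (insert('t')): buffer="tkgtyz" (len 6), cursors c1@1 c2@4, authorship 1..2..
After op 2 (move_left): buffer="tkgtyz" (len 6), cursors c1@0 c2@3, authorship 1..2..
After op 3 (insert('p')): buffer="ptkgptyz" (len 8), cursors c1@1 c2@5, authorship 11..22..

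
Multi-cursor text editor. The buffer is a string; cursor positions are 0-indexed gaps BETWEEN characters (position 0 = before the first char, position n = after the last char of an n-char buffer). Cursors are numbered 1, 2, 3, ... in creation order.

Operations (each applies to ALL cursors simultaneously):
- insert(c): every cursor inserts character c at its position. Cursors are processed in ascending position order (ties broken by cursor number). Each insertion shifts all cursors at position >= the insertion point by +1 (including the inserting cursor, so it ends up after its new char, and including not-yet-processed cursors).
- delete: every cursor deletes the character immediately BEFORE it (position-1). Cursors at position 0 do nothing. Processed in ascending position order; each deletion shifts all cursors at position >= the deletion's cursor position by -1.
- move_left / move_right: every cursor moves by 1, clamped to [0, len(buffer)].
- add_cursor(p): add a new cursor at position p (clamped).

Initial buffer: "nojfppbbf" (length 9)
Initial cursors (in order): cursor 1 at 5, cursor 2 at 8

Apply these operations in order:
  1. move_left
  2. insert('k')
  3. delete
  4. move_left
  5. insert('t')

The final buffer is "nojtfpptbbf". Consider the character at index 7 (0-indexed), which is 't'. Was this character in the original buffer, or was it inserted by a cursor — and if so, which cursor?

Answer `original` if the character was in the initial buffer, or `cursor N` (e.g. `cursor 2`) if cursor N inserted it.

Answer: cursor 2

Derivation:
After op 1 (move_left): buffer="nojfppbbf" (len 9), cursors c1@4 c2@7, authorship .........
After op 2 (insert('k')): buffer="nojfkppbkbf" (len 11), cursors c1@5 c2@9, authorship ....1...2..
After op 3 (delete): buffer="nojfppbbf" (len 9), cursors c1@4 c2@7, authorship .........
After op 4 (move_left): buffer="nojfppbbf" (len 9), cursors c1@3 c2@6, authorship .........
After op 5 (insert('t')): buffer="nojtfpptbbf" (len 11), cursors c1@4 c2@8, authorship ...1...2...
Authorship (.=original, N=cursor N): . . . 1 . . . 2 . . .
Index 7: author = 2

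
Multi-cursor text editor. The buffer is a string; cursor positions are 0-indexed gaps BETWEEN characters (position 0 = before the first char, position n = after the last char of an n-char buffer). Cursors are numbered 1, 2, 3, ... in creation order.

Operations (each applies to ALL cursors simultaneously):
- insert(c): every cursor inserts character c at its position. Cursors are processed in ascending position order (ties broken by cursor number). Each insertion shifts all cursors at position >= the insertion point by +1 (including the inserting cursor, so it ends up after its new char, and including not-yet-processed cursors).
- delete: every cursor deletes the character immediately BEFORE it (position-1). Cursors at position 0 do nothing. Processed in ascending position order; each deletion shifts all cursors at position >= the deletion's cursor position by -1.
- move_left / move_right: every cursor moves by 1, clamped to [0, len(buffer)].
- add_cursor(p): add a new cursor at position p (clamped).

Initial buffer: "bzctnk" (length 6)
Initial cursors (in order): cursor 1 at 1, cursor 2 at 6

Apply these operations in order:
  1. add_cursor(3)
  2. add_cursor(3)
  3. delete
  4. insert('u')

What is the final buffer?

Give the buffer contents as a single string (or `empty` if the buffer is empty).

Answer: uuutnu

Derivation:
After op 1 (add_cursor(3)): buffer="bzctnk" (len 6), cursors c1@1 c3@3 c2@6, authorship ......
After op 2 (add_cursor(3)): buffer="bzctnk" (len 6), cursors c1@1 c3@3 c4@3 c2@6, authorship ......
After op 3 (delete): buffer="tn" (len 2), cursors c1@0 c3@0 c4@0 c2@2, authorship ..
After op 4 (insert('u')): buffer="uuutnu" (len 6), cursors c1@3 c3@3 c4@3 c2@6, authorship 134..2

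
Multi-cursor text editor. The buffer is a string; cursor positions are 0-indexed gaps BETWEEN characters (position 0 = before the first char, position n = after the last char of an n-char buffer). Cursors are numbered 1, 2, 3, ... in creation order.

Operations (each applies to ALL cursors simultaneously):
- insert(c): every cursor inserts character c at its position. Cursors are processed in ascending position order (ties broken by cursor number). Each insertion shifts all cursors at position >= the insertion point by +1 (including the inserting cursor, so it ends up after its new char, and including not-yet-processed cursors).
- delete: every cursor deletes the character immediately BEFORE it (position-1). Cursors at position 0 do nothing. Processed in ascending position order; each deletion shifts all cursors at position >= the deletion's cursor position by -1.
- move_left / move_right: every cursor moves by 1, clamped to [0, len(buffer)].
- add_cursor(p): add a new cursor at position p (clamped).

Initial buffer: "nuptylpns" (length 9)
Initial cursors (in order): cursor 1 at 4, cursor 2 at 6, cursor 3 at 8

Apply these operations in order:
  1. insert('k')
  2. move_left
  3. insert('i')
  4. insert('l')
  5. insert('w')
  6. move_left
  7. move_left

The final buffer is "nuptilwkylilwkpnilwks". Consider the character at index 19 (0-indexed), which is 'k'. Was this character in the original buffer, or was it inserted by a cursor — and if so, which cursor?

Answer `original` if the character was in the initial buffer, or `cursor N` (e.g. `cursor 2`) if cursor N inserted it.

After op 1 (insert('k')): buffer="nuptkylkpnks" (len 12), cursors c1@5 c2@8 c3@11, authorship ....1..2..3.
After op 2 (move_left): buffer="nuptkylkpnks" (len 12), cursors c1@4 c2@7 c3@10, authorship ....1..2..3.
After op 3 (insert('i')): buffer="nuptikylikpniks" (len 15), cursors c1@5 c2@9 c3@13, authorship ....11..22..33.
After op 4 (insert('l')): buffer="nuptilkylilkpnilks" (len 18), cursors c1@6 c2@11 c3@16, authorship ....111..222..333.
After op 5 (insert('w')): buffer="nuptilwkylilwkpnilwks" (len 21), cursors c1@7 c2@13 c3@19, authorship ....1111..2222..3333.
After op 6 (move_left): buffer="nuptilwkylilwkpnilwks" (len 21), cursors c1@6 c2@12 c3@18, authorship ....1111..2222..3333.
After op 7 (move_left): buffer="nuptilwkylilwkpnilwks" (len 21), cursors c1@5 c2@11 c3@17, authorship ....1111..2222..3333.
Authorship (.=original, N=cursor N): . . . . 1 1 1 1 . . 2 2 2 2 . . 3 3 3 3 .
Index 19: author = 3

Answer: cursor 3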